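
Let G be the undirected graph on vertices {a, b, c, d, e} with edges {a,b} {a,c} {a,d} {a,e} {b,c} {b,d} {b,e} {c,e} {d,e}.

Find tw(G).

A width-3 tree decomposition is:
Bags: B1 = {a, b, d, e}  B2 = {a, b, c, e}
Tree: B1–B2
Every bag has size at most 4, so the width is 4 − 1 = 3 and tw(G) ≤ 3. On the other hand G contains the 4-clique {a, b, d, e}. A clique must lie in a single bag of any decomposition, so no decomposition can have width below 3. Combining the bounds, tw(G) = 3.

3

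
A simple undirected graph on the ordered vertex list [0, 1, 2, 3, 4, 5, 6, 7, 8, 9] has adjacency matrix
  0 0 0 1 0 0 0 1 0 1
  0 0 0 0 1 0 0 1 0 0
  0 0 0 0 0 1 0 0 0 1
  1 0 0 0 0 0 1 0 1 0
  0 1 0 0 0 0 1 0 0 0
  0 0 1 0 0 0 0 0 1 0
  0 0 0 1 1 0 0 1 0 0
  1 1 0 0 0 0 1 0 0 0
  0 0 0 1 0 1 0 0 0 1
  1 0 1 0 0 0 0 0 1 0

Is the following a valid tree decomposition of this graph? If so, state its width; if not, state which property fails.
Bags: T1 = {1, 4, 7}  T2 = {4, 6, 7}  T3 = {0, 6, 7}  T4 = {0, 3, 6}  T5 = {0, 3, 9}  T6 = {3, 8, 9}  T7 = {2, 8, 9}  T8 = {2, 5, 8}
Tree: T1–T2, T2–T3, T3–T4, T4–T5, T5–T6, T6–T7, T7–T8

Vertex coverage: the bags together contain {0, 1, 2, 3, 4, 5, 6, 7, 8, 9}, the full vertex set. Edge coverage: each edge of G has both endpoints in at least one bag. Running intersection: for every vertex, the bags containing it form a connected subtree. All three properties hold, so this is a valid tree decomposition of width max|bag| − 1 = 2, and hence tw(G) ≤ 2.

Yes; width 2.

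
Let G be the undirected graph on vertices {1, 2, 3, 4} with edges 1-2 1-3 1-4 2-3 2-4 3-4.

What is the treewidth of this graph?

A width-3 tree decomposition is:
Bags: B1 = {1, 2, 3, 4}
Tree: (single bag)
A single bag containing all 4 vertices is trivially a valid decomposition of width 3. Conversely, {1, 2, 3, 4} is a clique of size 4, and the vertices of any clique must share a bag in every tree decomposition; so some bag has ≥ 4 vertices and tw(G) ≥ 3. Hence tw(G) = 3 exactly.

3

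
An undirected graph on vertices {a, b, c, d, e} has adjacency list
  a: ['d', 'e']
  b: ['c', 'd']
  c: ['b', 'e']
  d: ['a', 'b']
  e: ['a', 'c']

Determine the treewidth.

2

A width-2 tree decomposition is:
Bags: B1 = {b, c, d}  B2 = {c, d, e}  B3 = {a, d, e}
Tree: B1–B2, B2–B3
Each bag holds 3 vertices, so the decomposition has width 2, which upper-bounds the treewidth. For the lower bound, G contains the cycle d–b–c–e–a–d, so G is not a forest; only forests have treewidth ≤ 1, hence tw(G) ≥ 2. Therefore the treewidth is 2.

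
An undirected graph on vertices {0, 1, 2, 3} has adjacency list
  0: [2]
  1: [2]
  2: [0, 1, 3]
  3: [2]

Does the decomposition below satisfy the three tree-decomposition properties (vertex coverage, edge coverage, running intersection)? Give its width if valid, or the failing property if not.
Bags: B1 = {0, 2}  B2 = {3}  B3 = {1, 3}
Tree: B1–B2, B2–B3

A tree decomposition must satisfy three properties: every vertex lies in some bag; for every edge, both endpoints lie together in some bag; and for every vertex, the bags containing it form a connected subtree. Here edge (2,3) lies in no bag, so the decomposition is invalid.

No — edge (2,3) lies in no bag.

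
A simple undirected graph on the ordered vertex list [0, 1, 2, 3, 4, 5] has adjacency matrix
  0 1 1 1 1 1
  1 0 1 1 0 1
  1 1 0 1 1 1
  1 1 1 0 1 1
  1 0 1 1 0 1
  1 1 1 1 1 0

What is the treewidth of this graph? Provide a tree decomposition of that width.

The largest bag has 5 vertices, giving width 4; this decomposition certifies tw(G) ≤ 4. For the lower bound, the 5 vertices {0, 1, 2, 3, 5} are pairwise adjacent, and any tree decomposition puts a clique entirely inside one bag — forcing width ≥ 4. The upper and lower bounds meet at 4, so that is the treewidth.

Treewidth 4.
One optimal decomposition is:
Bags: B1 = {0, 2, 3, 4, 5}  B2 = {0, 1, 2, 3, 5}
Tree: B1–B2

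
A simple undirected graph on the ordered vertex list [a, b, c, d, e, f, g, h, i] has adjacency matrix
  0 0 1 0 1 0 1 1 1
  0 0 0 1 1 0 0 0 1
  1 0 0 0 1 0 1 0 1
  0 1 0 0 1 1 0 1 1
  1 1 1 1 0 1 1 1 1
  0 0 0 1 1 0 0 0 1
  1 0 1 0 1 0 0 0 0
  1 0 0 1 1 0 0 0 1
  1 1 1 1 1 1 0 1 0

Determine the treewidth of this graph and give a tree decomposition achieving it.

Treewidth 3.
One such decomposition:
Bags: B1 = {a, e, h, i}  B2 = {d, e, h, i}  B3 = {d, e, f, i}  B4 = {a, c, e, i}  B5 = {b, d, e, i}  B6 = {a, c, e, g}
Tree: B1–B2, B2–B3, B1–B4, B3–B5, B4–B6

The largest bag has 4 vertices, giving width 3; this decomposition certifies tw(G) ≤ 3. For the lower bound, the 4 vertices {a, c, e, g} are pairwise adjacent, and any tree decomposition puts a clique entirely inside one bag — forcing width ≥ 3. Combining the bounds, tw(G) = 3.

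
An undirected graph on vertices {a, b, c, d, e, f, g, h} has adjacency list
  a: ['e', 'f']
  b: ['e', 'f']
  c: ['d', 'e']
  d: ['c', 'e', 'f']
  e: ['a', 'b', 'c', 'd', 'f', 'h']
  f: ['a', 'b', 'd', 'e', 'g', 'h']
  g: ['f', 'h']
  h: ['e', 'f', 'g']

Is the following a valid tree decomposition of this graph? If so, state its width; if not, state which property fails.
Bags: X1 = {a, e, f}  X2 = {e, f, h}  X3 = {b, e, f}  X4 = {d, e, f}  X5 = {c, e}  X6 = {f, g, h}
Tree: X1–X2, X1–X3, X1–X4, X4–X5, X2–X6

No — edge (d,c) lies in no bag.

A tree decomposition must satisfy three properties: every vertex lies in some bag; for every edge, both endpoints lie together in some bag; and for every vertex, the bags containing it form a connected subtree. Here edge (d,c) lies in no bag, so the decomposition is invalid.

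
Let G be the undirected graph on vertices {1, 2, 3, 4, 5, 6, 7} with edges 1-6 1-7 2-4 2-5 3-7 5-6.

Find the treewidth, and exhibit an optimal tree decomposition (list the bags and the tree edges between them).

Each bag holds 2 vertices, so the decomposition has width 1, which upper-bounds the treewidth. Since G has at least one edge (e.g. 3–7), it is not an edgeless graph, so tw(G) ≥ 1. Hence tw(G) = 1 exactly.

Treewidth 1.
One such decomposition:
Bags: B1 = {3, 7}  B2 = {1, 7}  B3 = {1, 6}  B4 = {5, 6}  B5 = {2, 5}  B6 = {2, 4}
Tree: B1–B2, B2–B3, B3–B4, B4–B5, B5–B6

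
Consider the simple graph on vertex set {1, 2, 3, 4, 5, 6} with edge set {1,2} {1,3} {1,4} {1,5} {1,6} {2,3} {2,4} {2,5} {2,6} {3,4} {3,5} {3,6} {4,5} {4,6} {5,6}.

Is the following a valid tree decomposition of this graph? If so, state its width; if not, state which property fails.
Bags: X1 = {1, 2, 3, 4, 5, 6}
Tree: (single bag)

Checking the three conditions: (i) the bags cover all of {1, 2, 3, 4, 5, 6}; (ii) for each edge, some bag contains both endpoints; (iii) the bags containing any fixed vertex form a subtree. All hold, so the decomposition is valid with width 6 − 1 = 5.

Yes; width 5.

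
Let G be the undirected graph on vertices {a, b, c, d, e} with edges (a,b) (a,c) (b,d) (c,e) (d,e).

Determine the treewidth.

A width-2 tree decomposition is:
Bags: B1 = {b, d, e}  B2 = {a, b, e}  B3 = {a, c, e}
Tree: B1–B2, B2–B3
Each bag holds 3 vertices, so the decomposition has width 2, which upper-bounds the treewidth. The edges e–d–b–a–c–e form a cycle, so G is not a tree and its treewidth is at least 2. Therefore the treewidth is 2.

2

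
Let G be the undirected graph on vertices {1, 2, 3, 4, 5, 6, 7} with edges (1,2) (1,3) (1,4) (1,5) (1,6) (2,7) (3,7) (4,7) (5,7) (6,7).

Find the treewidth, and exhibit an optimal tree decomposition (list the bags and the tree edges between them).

The largest bag has 3 vertices, giving width 2; this decomposition certifies tw(G) ≤ 2. For the lower bound, G contains the cycle 1–5–7–6–1, so G is not a forest; only forests have treewidth ≤ 1, hence tw(G) ≥ 2. Combining the bounds, tw(G) = 2.

Treewidth 2.
Bags: B1 = {1, 5, 7}  B2 = {1, 6, 7}  B3 = {1, 2, 7}  B4 = {1, 3, 7}  B5 = {1, 4, 7}
Tree: B1–B2, B2–B3, B3–B4, B4–B5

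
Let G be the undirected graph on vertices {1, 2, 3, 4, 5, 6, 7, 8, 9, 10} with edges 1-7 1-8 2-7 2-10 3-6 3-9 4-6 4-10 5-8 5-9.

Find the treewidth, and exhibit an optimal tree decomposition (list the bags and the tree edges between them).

Each bag holds 3 vertices, so the decomposition has width 2, which upper-bounds the treewidth. The edges 3–6–4–10–2–7–1–8–5–9–3 form a cycle, so G is not a tree and its treewidth is at least 2. Therefore the treewidth is 2.

Treewidth 2.
One such decomposition:
Bags: B1 = {3, 4, 6}  B2 = {3, 4, 10}  B3 = {2, 3, 10}  B4 = {2, 3, 7}  B5 = {1, 3, 7}  B6 = {1, 3, 8}  B7 = {3, 5, 8}  B8 = {3, 5, 9}
Tree: B1–B2, B2–B3, B3–B4, B4–B5, B5–B6, B6–B7, B7–B8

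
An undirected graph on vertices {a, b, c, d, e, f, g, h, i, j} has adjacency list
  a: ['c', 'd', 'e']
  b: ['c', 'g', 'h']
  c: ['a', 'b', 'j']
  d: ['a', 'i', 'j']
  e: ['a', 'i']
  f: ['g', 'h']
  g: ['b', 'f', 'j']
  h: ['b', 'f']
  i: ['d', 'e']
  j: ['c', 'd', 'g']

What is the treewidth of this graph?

A width-2 tree decomposition is:
Bags: B1 = {f, g, h}  B2 = {b, g, h}  B3 = {b, g, j}  B4 = {b, c, j}  B5 = {c, d, j}  B6 = {a, c, d}  B7 = {a, d, i}  B8 = {a, e, i}
Tree: B1–B2, B2–B3, B3–B4, B4–B5, B5–B6, B6–B7, B7–B8
The largest bag has 3 vertices, giving width 2; this decomposition certifies tw(G) ≤ 2. Since f–h–b–g–f is a cycle in G, G is not acyclic. Forests are exactly the graphs of treewidth ≤ 1, so tw(G) ≥ 2. Combining the bounds, tw(G) = 2.

2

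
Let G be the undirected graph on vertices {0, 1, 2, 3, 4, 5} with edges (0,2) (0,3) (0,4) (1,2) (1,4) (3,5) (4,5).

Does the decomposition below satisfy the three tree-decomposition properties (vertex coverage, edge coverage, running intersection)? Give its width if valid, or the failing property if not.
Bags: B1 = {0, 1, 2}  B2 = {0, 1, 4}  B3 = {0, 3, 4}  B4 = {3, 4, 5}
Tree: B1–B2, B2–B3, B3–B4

Every vertex of G appears in some bag (union = {0, 1, 2, 3, 4, 5}); every edge is covered by a bag; and for each vertex v the set of bags containing v is connected in the bag tree. The decomposition is therefore valid. The largest bag has 3 vertices, so the width is 2.

Yes; width 2.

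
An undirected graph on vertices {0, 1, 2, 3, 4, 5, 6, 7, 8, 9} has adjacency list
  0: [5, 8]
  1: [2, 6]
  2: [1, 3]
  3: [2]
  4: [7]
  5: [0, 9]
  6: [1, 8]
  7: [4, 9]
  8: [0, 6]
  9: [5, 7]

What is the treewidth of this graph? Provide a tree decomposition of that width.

Treewidth 1.
Bags: B1 = {4, 7}  B2 = {7, 9}  B3 = {5, 9}  B4 = {0, 5}  B5 = {0, 8}  B6 = {6, 8}  B7 = {1, 6}  B8 = {1, 2}  B9 = {2, 3}
Tree: B1–B2, B2–B3, B3–B4, B4–B5, B5–B6, B6–B7, B7–B8, B8–B9

Every bag has size at most 2, so the width is 2 − 1 = 1 and tw(G) ≤ 1. G has an edge, so its treewidth is at least 1. Therefore the treewidth is 1.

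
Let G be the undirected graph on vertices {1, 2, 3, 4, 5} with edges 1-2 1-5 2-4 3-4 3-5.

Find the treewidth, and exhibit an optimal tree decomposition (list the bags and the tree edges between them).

Each bag holds 3 vertices, so the decomposition has width 2, which upper-bounds the treewidth. Since 1–5–3–4–2–1 is a cycle in G, G is not acyclic. Forests are exactly the graphs of treewidth ≤ 1, so tw(G) ≥ 2. Hence tw(G) = 2 exactly.

Treewidth 2.
One such decomposition:
Bags: B1 = {1, 3, 5}  B2 = {1, 3, 4}  B3 = {1, 2, 4}
Tree: B1–B2, B2–B3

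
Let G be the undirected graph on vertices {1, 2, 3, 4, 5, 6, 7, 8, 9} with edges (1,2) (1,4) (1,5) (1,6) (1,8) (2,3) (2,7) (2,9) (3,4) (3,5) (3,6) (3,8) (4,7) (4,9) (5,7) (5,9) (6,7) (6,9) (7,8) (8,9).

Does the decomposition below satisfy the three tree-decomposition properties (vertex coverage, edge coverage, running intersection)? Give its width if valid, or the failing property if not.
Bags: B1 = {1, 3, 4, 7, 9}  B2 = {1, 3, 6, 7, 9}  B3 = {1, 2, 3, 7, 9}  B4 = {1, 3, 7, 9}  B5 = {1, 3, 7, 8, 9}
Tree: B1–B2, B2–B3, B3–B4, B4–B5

No — vertex 5 appears in no bag.

A tree decomposition must satisfy three properties: every vertex lies in some bag; for every edge, both endpoints lie together in some bag; and for every vertex, the bags containing it form a connected subtree. Here vertex 5 appears in no bag, so the decomposition is invalid.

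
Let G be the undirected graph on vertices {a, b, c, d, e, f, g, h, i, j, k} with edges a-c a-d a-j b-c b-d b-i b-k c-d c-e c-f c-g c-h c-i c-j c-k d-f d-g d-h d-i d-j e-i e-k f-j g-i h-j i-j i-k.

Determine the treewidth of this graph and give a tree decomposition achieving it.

Treewidth 3.
One optimal decomposition is:
Bags: B1 = {c, d, i, j}  B2 = {a, c, d, j}  B3 = {b, c, d, i}  B4 = {c, d, h, j}  B5 = {c, d, g, i}  B6 = {c, d, f, j}  B7 = {b, c, i, k}  B8 = {c, e, i, k}
Tree: B1–B2, B1–B3, B2–B4, B3–B5, B4–B6, B3–B7, B7–B8

Each bag holds 4 vertices, so the decomposition has width 3, which upper-bounds the treewidth. Conversely, {c, d, g, i} is a clique of size 4, and the vertices of any clique must share a bag in every tree decomposition; so some bag has ≥ 4 vertices and tw(G) ≥ 3. Hence tw(G) = 3 exactly.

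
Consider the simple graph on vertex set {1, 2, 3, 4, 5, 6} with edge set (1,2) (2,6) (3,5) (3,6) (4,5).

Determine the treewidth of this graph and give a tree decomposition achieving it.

The largest bag has 2 vertices, giving width 1; this decomposition certifies tw(G) ≤ 1. Any graph with an edge has treewidth ≥ 1, and G has the edge 4–5. Hence tw(G) = 1 exactly.

Treewidth 1.
One optimal decomposition is:
Bags: B1 = {4, 5}  B2 = {3, 5}  B3 = {3, 6}  B4 = {2, 6}  B5 = {1, 2}
Tree: B1–B2, B2–B3, B3–B4, B4–B5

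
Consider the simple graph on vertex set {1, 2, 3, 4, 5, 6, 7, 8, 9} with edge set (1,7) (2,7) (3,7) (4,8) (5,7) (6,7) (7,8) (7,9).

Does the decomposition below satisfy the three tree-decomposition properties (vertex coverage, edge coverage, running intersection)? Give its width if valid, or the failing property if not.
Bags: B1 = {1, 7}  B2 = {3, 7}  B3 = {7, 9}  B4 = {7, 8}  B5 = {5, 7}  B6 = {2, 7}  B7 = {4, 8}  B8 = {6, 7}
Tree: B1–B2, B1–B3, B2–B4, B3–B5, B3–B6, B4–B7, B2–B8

Checking the three conditions: (i) the bags cover all of {1, 2, 3, 4, 5, 6, 7, 8, 9}; (ii) for each edge, some bag contains both endpoints; (iii) the bags containing any fixed vertex form a subtree. All hold, so the decomposition is valid with width 2 − 1 = 1.

Yes; width 1.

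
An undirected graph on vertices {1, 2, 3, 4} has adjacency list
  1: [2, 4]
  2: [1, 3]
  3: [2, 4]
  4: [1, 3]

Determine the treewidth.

2

A width-2 tree decomposition is:
Bags: B1 = {1, 3, 4}  B2 = {1, 2, 3}
Tree: B1–B2
Every bag has size at most 3, so the width is 3 − 1 = 2 and tw(G) ≤ 2. The edges 3–4–1–2–3 form a cycle, so G is not a tree and its treewidth is at least 2. Combining the bounds, tw(G) = 2.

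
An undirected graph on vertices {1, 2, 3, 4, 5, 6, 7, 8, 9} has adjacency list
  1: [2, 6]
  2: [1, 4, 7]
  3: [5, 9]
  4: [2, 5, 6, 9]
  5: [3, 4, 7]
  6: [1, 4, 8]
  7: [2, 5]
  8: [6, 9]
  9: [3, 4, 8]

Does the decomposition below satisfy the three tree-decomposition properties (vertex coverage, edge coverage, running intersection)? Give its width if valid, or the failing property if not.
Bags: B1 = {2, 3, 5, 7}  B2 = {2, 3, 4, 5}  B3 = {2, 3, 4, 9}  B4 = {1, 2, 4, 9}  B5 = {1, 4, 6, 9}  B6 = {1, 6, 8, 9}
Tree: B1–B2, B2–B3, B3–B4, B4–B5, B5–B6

Yes; width 3.

Every vertex of G appears in some bag (union = {1, 2, 3, 4, 5, 6, 7, 8, 9}); every edge is covered by a bag; and for each vertex v the set of bags containing v is connected in the bag tree. The decomposition is therefore valid. The largest bag has 4 vertices, so the width is 3.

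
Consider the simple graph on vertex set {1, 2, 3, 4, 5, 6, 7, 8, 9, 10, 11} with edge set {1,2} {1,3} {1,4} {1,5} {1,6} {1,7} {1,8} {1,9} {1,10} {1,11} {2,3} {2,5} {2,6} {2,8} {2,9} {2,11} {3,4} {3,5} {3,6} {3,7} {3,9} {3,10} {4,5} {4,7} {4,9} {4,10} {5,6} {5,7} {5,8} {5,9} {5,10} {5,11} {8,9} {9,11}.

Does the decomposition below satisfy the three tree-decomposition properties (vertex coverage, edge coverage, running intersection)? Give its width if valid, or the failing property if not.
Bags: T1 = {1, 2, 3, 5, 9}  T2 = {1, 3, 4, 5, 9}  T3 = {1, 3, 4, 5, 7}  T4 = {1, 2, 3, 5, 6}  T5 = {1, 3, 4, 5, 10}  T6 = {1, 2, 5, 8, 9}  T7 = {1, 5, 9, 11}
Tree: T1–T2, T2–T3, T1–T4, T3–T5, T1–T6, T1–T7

No — edge (2,11) lies in no bag.

A tree decomposition must satisfy three properties: every vertex lies in some bag; for every edge, both endpoints lie together in some bag; and for every vertex, the bags containing it form a connected subtree. Here edge (2,11) lies in no bag, so the decomposition is invalid.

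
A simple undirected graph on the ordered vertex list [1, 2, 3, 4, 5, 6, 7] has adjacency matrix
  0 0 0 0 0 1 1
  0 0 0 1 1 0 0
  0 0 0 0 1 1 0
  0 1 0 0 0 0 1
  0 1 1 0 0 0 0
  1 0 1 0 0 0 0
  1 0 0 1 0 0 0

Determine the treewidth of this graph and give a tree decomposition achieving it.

Treewidth 2.
One optimal decomposition is:
Bags: B1 = {2, 3, 5}  B2 = {2, 3, 4}  B3 = {3, 4, 7}  B4 = {1, 3, 7}  B5 = {1, 3, 6}
Tree: B1–B2, B2–B3, B3–B4, B4–B5

Each bag holds 3 vertices, so the decomposition has width 2, which upper-bounds the treewidth. Since 3–5–2–4–7–1–6–3 is a cycle in G, G is not acyclic. Forests are exactly the graphs of treewidth ≤ 1, so tw(G) ≥ 2. Combining the bounds, tw(G) = 2.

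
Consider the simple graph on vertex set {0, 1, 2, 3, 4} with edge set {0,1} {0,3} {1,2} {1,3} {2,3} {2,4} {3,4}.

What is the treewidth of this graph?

A width-2 tree decomposition is:
Bags: B1 = {0, 1, 3}  B2 = {1, 2, 3}  B3 = {2, 3, 4}
Tree: B1–B2, B2–B3
Each bag holds 3 vertices, so the decomposition has width 2, which upper-bounds the treewidth. Conversely, {0, 1, 3} is a clique of size 3, and the vertices of any clique must share a bag in every tree decomposition; so some bag has ≥ 3 vertices and tw(G) ≥ 2. Hence tw(G) = 2 exactly.

2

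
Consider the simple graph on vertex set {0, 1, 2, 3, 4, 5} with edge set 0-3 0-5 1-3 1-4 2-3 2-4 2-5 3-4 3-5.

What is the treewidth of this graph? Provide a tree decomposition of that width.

Treewidth 2.
One optimal decomposition is:
Bags: B1 = {2, 3, 5}  B2 = {2, 3, 4}  B3 = {1, 3, 4}  B4 = {0, 3, 5}
Tree: B1–B2, B2–B3, B1–B4

The largest bag has 3 vertices, giving width 2; this decomposition certifies tw(G) ≤ 2. Conversely, {0, 3, 5} is a clique of size 3, and the vertices of any clique must share a bag in every tree decomposition; so some bag has ≥ 3 vertices and tw(G) ≥ 2. Combining the bounds, tw(G) = 2.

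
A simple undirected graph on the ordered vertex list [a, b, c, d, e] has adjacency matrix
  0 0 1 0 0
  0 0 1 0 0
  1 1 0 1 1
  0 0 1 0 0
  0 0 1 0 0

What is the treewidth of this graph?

1

A width-1 tree decomposition is:
Bags: B1 = {b, c}  B2 = {c, d}  B3 = {a, c}  B4 = {c, e}
Tree: B1–B2, B1–B3, B2–B4
Each bag holds 2 vertices, so the decomposition has width 1, which upper-bounds the treewidth. Any graph with an edge has treewidth ≥ 1, and G has the edge c–b. The upper and lower bounds meet at 1, so that is the treewidth.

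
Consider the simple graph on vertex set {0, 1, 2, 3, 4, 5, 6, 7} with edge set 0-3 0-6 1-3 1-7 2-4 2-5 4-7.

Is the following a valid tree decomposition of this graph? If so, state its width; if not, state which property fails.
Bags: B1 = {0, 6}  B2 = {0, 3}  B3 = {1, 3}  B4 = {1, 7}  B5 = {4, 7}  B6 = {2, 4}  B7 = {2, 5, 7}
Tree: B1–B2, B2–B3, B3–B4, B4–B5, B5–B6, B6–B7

No — bags containing vertex 7 are not connected in the tree.

A tree decomposition must satisfy three properties: every vertex lies in some bag; for every edge, both endpoints lie together in some bag; and for every vertex, the bags containing it form a connected subtree. Here bags containing vertex 7 are not connected in the tree, so the decomposition is invalid.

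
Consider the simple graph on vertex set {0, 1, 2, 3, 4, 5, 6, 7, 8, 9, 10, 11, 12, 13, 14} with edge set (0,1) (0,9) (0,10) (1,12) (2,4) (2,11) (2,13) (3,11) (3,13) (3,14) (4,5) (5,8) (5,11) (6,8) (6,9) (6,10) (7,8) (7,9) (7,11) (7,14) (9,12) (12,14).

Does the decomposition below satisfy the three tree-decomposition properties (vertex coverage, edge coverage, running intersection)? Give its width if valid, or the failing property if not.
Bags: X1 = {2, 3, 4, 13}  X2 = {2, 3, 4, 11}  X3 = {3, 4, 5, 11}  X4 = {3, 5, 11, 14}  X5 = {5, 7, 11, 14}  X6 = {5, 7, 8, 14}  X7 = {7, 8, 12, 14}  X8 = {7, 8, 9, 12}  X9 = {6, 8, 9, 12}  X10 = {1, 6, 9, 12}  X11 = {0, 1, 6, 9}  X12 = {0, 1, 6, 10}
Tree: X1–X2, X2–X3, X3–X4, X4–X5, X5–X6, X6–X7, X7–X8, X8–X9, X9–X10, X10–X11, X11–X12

Every vertex of G appears in some bag (union = {0, 1, 2, 3, 4, 5, 6, 7, 8, 9, 10, 11, 12, 13, 14}); every edge is covered by a bag; and for each vertex v the set of bags containing v is connected in the bag tree. The decomposition is therefore valid. The largest bag has 4 vertices, so the width is 3.

Yes; width 3.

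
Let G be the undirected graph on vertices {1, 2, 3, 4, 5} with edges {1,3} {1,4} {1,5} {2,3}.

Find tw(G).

A width-1 tree decomposition is:
Bags: B1 = {1, 4}  B2 = {1, 5}  B3 = {1, 3}  B4 = {2, 3}
Tree: B1–B2, B2–B3, B3–B4
Every bag has size at most 2, so the width is 2 − 1 = 1 and tw(G) ≤ 1. G has an edge, so its treewidth is at least 1. The upper and lower bounds meet at 1, so that is the treewidth.

1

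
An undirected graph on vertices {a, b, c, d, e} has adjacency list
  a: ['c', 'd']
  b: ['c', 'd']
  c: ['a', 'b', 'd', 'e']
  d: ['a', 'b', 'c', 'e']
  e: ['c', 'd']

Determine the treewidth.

2

A width-2 tree decomposition is:
Bags: B1 = {b, c, d}  B2 = {c, d, e}  B3 = {a, c, d}
Tree: B1–B2, B1–B3
Every bag has size at most 3, so the width is 3 − 1 = 2 and tw(G) ≤ 2. Conversely, {c, d, e} is a clique of size 3, and the vertices of any clique must share a bag in every tree decomposition; so some bag has ≥ 3 vertices and tw(G) ≥ 2. Therefore the treewidth is 2.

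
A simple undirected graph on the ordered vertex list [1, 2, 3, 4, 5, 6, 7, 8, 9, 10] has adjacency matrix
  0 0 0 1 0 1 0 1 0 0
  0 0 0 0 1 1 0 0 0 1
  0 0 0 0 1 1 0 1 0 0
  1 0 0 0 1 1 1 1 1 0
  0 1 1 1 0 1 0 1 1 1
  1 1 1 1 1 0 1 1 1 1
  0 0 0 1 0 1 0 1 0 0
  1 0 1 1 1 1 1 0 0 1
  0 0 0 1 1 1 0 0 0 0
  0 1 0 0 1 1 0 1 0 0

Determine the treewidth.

A width-3 tree decomposition is:
Bags: B1 = {4, 5, 6, 8}  B2 = {4, 5, 6, 9}  B3 = {5, 6, 8, 10}  B4 = {1, 4, 6, 8}  B5 = {4, 6, 7, 8}  B6 = {2, 5, 6, 10}  B7 = {3, 5, 6, 8}
Tree: B1–B2, B1–B3, B1–B4, B4–B5, B3–B6, B1–B7
The largest bag has 4 vertices, giving width 3; this decomposition certifies tw(G) ≤ 3. For the lower bound, the 4 vertices {1, 4, 6, 8} are pairwise adjacent, and any tree decomposition puts a clique entirely inside one bag — forcing width ≥ 3. Combining the bounds, tw(G) = 3.

3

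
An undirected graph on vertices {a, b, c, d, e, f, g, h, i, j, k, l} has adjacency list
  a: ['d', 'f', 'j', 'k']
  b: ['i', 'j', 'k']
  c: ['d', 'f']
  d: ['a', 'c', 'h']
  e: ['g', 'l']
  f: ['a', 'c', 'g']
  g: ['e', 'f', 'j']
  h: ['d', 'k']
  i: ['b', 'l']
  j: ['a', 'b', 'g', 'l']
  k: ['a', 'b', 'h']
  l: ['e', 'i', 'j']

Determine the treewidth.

3

A width-3 tree decomposition is:
Bags: B1 = {e, g, i, l}  B2 = {g, i, j, l}  B3 = {b, g, i, j}  B4 = {b, f, g, j}  B5 = {a, b, f, j}  B6 = {a, b, f, k}  B7 = {a, c, f, k}  B8 = {a, c, d, k}  B9 = {c, d, h, k}
Tree: B1–B2, B2–B3, B3–B4, B4–B5, B5–B6, B6–B7, B7–B8, B8–B9
The largest bag has 4 vertices, giving width 3; this decomposition certifies tw(G) ≤ 3. For the lower bound: the 4 vertex sets {e,i,l}, {g}, {j}, {a,b,f,k} are disjoint, each induces a connected subgraph, and every pair is joined by at least one edge of G. Contracting each set to a single vertex therefore yields K_{4} as a minor, and since treewidth is minor-monotone, tw(G) ≥ tw(K_{4}) = 3. Combining the bounds, tw(G) = 3.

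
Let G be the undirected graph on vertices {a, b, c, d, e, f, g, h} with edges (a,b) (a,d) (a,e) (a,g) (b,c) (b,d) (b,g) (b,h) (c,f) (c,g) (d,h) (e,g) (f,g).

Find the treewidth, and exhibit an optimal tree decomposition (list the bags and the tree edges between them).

Treewidth 2.
One such decomposition:
Bags: B1 = {a, b, g}  B2 = {b, c, g}  B3 = {a, b, d}  B4 = {b, d, h}  B5 = {a, e, g}  B6 = {c, f, g}
Tree: B1–B2, B1–B3, B3–B4, B1–B5, B2–B6

Each bag holds 3 vertices, so the decomposition has width 2, which upper-bounds the treewidth. For the lower bound, the 3 vertices {b, d, h} are pairwise adjacent, and any tree decomposition puts a clique entirely inside one bag — forcing width ≥ 2. The upper and lower bounds meet at 2, so that is the treewidth.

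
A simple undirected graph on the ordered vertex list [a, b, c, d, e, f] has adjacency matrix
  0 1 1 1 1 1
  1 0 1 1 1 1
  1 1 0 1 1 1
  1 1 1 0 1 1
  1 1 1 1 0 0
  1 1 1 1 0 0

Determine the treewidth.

A width-4 tree decomposition is:
Bags: B1 = {a, b, c, d, e}  B2 = {a, b, c, d, f}
Tree: B1–B2
Every bag has size at most 5, so the width is 5 − 1 = 4 and tw(G) ≤ 4. For the lower bound, the 5 vertices {a, b, c, d, e} are pairwise adjacent, and any tree decomposition puts a clique entirely inside one bag — forcing width ≥ 4. Hence tw(G) = 4 exactly.

4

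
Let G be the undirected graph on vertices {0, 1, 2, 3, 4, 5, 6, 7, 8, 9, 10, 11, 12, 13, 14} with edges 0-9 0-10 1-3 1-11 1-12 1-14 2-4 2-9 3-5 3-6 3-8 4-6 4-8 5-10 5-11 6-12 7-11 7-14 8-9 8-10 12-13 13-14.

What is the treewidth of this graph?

3

A width-3 tree decomposition is:
Bags: B1 = {7, 12, 13, 14}  B2 = {1, 7, 12, 14}  B3 = {1, 7, 11, 12}  B4 = {1, 6, 11, 12}  B5 = {1, 3, 6, 11}  B6 = {3, 5, 6, 11}  B7 = {3, 4, 5, 6}  B8 = {3, 4, 5, 8}  B9 = {4, 5, 8, 10}  B10 = {2, 4, 8, 10}  B11 = {2, 8, 9, 10}  B12 = {0, 2, 9, 10}
Tree: B1–B2, B2–B3, B3–B4, B4–B5, B5–B6, B6–B7, B7–B8, B8–B9, B9–B10, B10–B11, B11–B12
Each bag holds 4 vertices, so the decomposition has width 3, which upper-bounds the treewidth. For the lower bound: the 4 vertex sets {7,13,14}, {12}, {1}, {3,5,6,11} are disjoint, each induces a connected subgraph, and every pair is joined by at least one edge of G. Contracting each set to a single vertex therefore yields K_{4} as a minor, and since treewidth is minor-monotone, tw(G) ≥ tw(K_{4}) = 3. The upper and lower bounds meet at 3, so that is the treewidth.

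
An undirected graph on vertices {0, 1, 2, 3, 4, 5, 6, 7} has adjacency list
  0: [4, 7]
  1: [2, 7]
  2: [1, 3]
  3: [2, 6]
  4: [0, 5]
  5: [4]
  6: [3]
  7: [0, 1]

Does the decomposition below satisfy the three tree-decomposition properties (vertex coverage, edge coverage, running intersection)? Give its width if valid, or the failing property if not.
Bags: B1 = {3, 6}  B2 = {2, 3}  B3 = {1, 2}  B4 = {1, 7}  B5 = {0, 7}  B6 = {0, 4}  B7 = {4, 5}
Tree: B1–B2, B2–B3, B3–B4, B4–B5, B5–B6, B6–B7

Yes; width 1.

Vertex coverage: the bags together contain {0, 1, 2, 3, 4, 5, 6, 7}, the full vertex set. Edge coverage: each edge of G has both endpoints in at least one bag. Running intersection: for every vertex, the bags containing it form a connected subtree. All three properties hold, so this is a valid tree decomposition of width max|bag| − 1 = 1, and hence tw(G) ≤ 1.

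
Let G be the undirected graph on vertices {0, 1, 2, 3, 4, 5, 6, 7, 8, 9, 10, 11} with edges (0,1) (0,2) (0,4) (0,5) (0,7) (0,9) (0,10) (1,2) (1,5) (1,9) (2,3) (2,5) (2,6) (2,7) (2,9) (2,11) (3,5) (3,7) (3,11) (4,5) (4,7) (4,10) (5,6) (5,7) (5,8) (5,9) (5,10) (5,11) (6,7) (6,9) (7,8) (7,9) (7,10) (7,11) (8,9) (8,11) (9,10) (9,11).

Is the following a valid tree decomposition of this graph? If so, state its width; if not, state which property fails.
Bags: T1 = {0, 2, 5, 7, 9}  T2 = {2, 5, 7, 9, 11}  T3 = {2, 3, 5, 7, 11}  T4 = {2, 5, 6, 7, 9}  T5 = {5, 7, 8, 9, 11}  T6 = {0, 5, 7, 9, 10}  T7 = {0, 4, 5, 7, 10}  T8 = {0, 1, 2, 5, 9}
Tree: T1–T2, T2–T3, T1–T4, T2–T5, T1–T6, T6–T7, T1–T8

Yes; width 4.

Every vertex of G appears in some bag (union = {0, 1, 2, 3, 4, 5, 6, 7, 8, 9, 10, 11}); every edge is covered by a bag; and for each vertex v the set of bags containing v is connected in the bag tree. The decomposition is therefore valid. The largest bag has 5 vertices, so the width is 4.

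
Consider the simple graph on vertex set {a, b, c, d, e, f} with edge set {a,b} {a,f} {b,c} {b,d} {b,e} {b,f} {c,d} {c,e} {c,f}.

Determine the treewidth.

2

A width-2 tree decomposition is:
Bags: B1 = {b, c, d}  B2 = {b, c, e}  B3 = {b, c, f}  B4 = {a, b, f}
Tree: B1–B2, B2–B3, B3–B4
Every bag has size at most 3, so the width is 3 − 1 = 2 and tw(G) ≤ 2. On the other hand G contains the 3-clique {b, c, d}. A clique must lie in a single bag of any decomposition, so no decomposition can have width below 2. Combining the bounds, tw(G) = 2.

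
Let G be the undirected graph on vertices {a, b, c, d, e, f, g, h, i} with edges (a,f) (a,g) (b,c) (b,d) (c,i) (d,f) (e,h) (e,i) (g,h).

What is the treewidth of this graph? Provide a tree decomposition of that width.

Treewidth 2.
One such decomposition:
Bags: B1 = {a, d, f}  B2 = {a, d, g}  B3 = {d, g, h}  B4 = {d, e, h}  B5 = {d, e, i}  B6 = {c, d, i}  B7 = {b, c, d}
Tree: B1–B2, B2–B3, B3–B4, B4–B5, B5–B6, B6–B7

Every bag has size at most 3, so the width is 3 − 1 = 2 and tw(G) ≤ 2. The edges d–f–a–g–h–e–i–c–b–d form a cycle, so G is not a tree and its treewidth is at least 2. Combining the bounds, tw(G) = 2.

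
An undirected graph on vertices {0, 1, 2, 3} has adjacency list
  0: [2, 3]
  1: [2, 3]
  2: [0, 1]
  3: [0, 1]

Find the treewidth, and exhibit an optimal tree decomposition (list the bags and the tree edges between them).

Each bag holds 3 vertices, so the decomposition has width 2, which upper-bounds the treewidth. The edges 0–3–1–2–0 form a cycle, so G is not a tree and its treewidth is at least 2. The upper and lower bounds meet at 2, so that is the treewidth.

Treewidth 2.
One such decomposition:
Bags: B1 = {0, 1, 3}  B2 = {0, 1, 2}
Tree: B1–B2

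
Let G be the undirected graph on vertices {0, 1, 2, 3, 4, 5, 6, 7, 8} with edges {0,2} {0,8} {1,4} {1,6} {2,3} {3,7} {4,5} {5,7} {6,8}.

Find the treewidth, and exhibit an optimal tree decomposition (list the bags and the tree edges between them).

Every bag has size at most 3, so the width is 3 − 1 = 2 and tw(G) ≤ 2. The edges 1–6–8–0–2–3–7–5–4–1 form a cycle, so G is not a tree and its treewidth is at least 2. The upper and lower bounds meet at 2, so that is the treewidth.

Treewidth 2.
Bags: B1 = {1, 6, 8}  B2 = {0, 1, 8}  B3 = {0, 1, 2}  B4 = {1, 2, 3}  B5 = {1, 3, 7}  B6 = {1, 5, 7}  B7 = {1, 4, 5}
Tree: B1–B2, B2–B3, B3–B4, B4–B5, B5–B6, B6–B7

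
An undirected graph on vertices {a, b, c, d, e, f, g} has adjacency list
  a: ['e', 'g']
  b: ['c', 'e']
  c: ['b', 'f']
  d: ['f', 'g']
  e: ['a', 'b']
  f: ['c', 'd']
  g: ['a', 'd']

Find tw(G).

A width-2 tree decomposition is:
Bags: B1 = {c, d, f}  B2 = {c, d, g}  B3 = {a, c, g}  B4 = {a, c, e}  B5 = {b, c, e}
Tree: B1–B2, B2–B3, B3–B4, B4–B5
Each bag holds 3 vertices, so the decomposition has width 2, which upper-bounds the treewidth. The edges c–f–d–g–a–e–b–c form a cycle, so G is not a tree and its treewidth is at least 2. Hence tw(G) = 2 exactly.

2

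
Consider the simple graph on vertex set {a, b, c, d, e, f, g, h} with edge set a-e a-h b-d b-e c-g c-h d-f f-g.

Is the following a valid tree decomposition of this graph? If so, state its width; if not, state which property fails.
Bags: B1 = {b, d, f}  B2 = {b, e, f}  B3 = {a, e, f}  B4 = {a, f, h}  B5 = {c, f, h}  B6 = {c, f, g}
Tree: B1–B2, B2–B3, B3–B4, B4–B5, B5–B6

Yes; width 2.

Vertex coverage: the bags together contain {a, b, c, d, e, f, g, h}, the full vertex set. Edge coverage: each edge of G has both endpoints in at least one bag. Running intersection: for every vertex, the bags containing it form a connected subtree. All three properties hold, so this is a valid tree decomposition of width max|bag| − 1 = 2, and hence tw(G) ≤ 2.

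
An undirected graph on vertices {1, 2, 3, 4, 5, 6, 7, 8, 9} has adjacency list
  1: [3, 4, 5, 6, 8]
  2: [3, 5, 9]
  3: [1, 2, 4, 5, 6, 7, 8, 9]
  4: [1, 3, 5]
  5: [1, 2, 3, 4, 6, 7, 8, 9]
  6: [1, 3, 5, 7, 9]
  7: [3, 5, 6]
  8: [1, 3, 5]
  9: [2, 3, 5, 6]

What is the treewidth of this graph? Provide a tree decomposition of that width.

Treewidth 3.
One such decomposition:
Bags: B1 = {3, 5, 6, 9}  B2 = {1, 3, 5, 6}  B3 = {1, 3, 5, 8}  B4 = {3, 5, 6, 7}  B5 = {2, 3, 5, 9}  B6 = {1, 3, 4, 5}
Tree: B1–B2, B2–B3, B2–B4, B1–B5, B3–B6

Each bag holds 4 vertices, so the decomposition has width 3, which upper-bounds the treewidth. On the other hand G contains the 4-clique {1, 3, 5, 8}. A clique must lie in a single bag of any decomposition, so no decomposition can have width below 3. Combining the bounds, tw(G) = 3.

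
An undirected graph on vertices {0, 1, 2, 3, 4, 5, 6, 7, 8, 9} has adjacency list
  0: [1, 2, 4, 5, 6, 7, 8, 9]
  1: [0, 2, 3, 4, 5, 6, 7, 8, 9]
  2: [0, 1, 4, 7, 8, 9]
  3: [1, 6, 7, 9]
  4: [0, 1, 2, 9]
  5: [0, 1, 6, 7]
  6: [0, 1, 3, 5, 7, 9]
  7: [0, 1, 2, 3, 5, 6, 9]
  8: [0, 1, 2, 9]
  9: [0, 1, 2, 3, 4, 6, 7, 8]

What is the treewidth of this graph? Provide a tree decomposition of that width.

Each bag holds 5 vertices, so the decomposition has width 4, which upper-bounds the treewidth. For the lower bound, the 5 vertices {0, 1, 2, 8, 9} are pairwise adjacent, and any tree decomposition puts a clique entirely inside one bag — forcing width ≥ 4. Hence tw(G) = 4 exactly.

Treewidth 4.
One optimal decomposition is:
Bags: B1 = {0, 1, 6, 7, 9}  B2 = {1, 3, 6, 7, 9}  B3 = {0, 1, 5, 6, 7}  B4 = {0, 1, 2, 7, 9}  B5 = {0, 1, 2, 4, 9}  B6 = {0, 1, 2, 8, 9}
Tree: B1–B2, B1–B3, B1–B4, B4–B5, B5–B6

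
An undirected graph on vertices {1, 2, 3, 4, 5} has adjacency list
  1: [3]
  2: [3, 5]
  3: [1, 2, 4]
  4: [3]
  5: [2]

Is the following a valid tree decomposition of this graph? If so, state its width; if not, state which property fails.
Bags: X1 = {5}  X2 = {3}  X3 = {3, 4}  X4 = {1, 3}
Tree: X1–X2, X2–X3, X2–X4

A tree decomposition must satisfy three properties: every vertex lies in some bag; for every edge, both endpoints lie together in some bag; and for every vertex, the bags containing it form a connected subtree. Here vertex 2 appears in no bag, so the decomposition is invalid.

No — vertex 2 appears in no bag.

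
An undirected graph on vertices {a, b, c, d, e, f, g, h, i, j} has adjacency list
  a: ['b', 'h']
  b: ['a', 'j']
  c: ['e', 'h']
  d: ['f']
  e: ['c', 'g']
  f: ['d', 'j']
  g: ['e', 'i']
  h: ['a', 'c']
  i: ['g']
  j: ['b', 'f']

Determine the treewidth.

1

A width-1 tree decomposition is:
Bags: B1 = {g, i}  B2 = {e, g}  B3 = {c, e}  B4 = {c, h}  B5 = {a, h}  B6 = {a, b}  B7 = {b, j}  B8 = {f, j}  B9 = {d, f}
Tree: B1–B2, B2–B3, B3–B4, B4–B5, B5–B6, B6–B7, B7–B8, B8–B9
Every bag has size at most 2, so the width is 2 − 1 = 1 and tw(G) ≤ 1. Any graph with an edge has treewidth ≥ 1, and G has the edge i–g. The upper and lower bounds meet at 1, so that is the treewidth.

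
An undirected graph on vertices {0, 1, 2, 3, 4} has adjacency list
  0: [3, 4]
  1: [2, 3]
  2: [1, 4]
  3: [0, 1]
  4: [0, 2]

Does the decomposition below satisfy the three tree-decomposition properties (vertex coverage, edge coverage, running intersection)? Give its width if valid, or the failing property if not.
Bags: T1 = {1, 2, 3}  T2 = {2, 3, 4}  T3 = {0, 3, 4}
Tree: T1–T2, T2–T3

Yes; width 2.

Every vertex of G appears in some bag (union = {0, 1, 2, 3, 4}); every edge is covered by a bag; and for each vertex v the set of bags containing v is connected in the bag tree. The decomposition is therefore valid. The largest bag has 3 vertices, so the width is 2.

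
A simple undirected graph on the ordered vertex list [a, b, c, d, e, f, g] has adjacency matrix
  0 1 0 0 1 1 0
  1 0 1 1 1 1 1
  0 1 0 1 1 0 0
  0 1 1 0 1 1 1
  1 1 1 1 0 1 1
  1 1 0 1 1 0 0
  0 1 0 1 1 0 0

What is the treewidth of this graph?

A width-3 tree decomposition is:
Bags: B1 = {b, d, e, f}  B2 = {b, c, d, e}  B3 = {a, b, e, f}  B4 = {b, d, e, g}
Tree: B1–B2, B1–B3, B2–B4
The largest bag has 4 vertices, giving width 3; this decomposition certifies tw(G) ≤ 3. For the lower bound, the 4 vertices {b, d, e, g} are pairwise adjacent, and any tree decomposition puts a clique entirely inside one bag — forcing width ≥ 3. Hence tw(G) = 3 exactly.

3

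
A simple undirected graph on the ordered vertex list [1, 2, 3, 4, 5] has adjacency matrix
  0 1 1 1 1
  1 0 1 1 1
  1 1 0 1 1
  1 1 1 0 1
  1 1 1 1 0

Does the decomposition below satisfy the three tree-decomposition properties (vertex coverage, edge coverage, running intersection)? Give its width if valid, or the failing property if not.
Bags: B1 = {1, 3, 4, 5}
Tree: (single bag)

A tree decomposition must satisfy three properties: every vertex lies in some bag; for every edge, both endpoints lie together in some bag; and for every vertex, the bags containing it form a connected subtree. Here vertex 2 appears in no bag, so the decomposition is invalid.

No — vertex 2 appears in no bag.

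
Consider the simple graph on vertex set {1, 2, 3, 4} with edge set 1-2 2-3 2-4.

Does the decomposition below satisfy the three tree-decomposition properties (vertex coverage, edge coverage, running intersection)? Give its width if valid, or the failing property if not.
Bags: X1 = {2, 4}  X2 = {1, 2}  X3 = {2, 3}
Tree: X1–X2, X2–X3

Yes; width 1.

Every vertex of G appears in some bag (union = {1, 2, 3, 4}); every edge is covered by a bag; and for each vertex v the set of bags containing v is connected in the bag tree. The decomposition is therefore valid. The largest bag has 2 vertices, so the width is 1.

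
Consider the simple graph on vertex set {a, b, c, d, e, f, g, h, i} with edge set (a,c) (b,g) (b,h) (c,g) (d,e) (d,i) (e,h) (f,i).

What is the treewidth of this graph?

A width-1 tree decomposition is:
Bags: B1 = {a, c}  B2 = {c, g}  B3 = {b, g}  B4 = {b, h}  B5 = {e, h}  B6 = {d, e}  B7 = {d, i}  B8 = {f, i}
Tree: B1–B2, B2–B3, B3–B4, B4–B5, B5–B6, B6–B7, B7–B8
Each bag holds 2 vertices, so the decomposition has width 1, which upper-bounds the treewidth. G has an edge, so its treewidth is at least 1. Combining the bounds, tw(G) = 1.

1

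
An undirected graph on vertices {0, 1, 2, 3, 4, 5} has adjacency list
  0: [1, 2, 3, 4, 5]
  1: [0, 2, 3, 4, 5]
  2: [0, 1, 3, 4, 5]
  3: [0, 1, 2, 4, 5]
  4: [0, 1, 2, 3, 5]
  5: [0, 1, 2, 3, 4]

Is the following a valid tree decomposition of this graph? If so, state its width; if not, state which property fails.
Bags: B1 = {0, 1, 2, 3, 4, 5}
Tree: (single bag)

Yes; width 5.

Checking the three conditions: (i) the bags cover all of {0, 1, 2, 3, 4, 5}; (ii) for each edge, some bag contains both endpoints; (iii) the bags containing any fixed vertex form a subtree. All hold, so the decomposition is valid with width 6 − 1 = 5.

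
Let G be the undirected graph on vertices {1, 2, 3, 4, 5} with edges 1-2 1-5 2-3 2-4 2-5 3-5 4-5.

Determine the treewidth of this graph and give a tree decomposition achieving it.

Treewidth 2.
Bags: B1 = {1, 2, 5}  B2 = {2, 3, 5}  B3 = {2, 4, 5}
Tree: B1–B2, B1–B3

Every bag has size at most 3, so the width is 3 − 1 = 2 and tw(G) ≤ 2. Conversely, {1, 2, 5} is a clique of size 3, and the vertices of any clique must share a bag in every tree decomposition; so some bag has ≥ 3 vertices and tw(G) ≥ 2. Combining the bounds, tw(G) = 2.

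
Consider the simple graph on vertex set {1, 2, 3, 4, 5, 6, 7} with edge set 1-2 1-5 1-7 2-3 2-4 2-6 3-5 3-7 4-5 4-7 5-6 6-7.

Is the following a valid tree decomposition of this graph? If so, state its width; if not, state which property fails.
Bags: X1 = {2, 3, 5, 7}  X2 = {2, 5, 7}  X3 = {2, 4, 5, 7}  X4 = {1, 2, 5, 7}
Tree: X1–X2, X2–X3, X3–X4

A tree decomposition must satisfy three properties: every vertex lies in some bag; for every edge, both endpoints lie together in some bag; and for every vertex, the bags containing it form a connected subtree. Here vertex 6 appears in no bag, so the decomposition is invalid.

No — vertex 6 appears in no bag.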